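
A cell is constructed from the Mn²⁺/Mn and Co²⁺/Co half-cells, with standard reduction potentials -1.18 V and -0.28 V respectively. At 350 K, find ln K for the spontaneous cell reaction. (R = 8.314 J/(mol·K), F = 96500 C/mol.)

E°_cell = -0.28 − (-1.18) = 0.90 V, with n = 2 electrons transferred.
At equilibrium E = 0, so the Nernst equation gives ln K = nFE°/RT = (2)(96500)(0.90)/((8.314)(350)) = 59.69.

ln K = 59.7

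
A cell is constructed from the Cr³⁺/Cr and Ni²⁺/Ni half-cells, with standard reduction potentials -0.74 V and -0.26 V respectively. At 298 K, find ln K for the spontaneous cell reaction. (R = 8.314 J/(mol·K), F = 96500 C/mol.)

ln K = 112.2

E°_cell = -0.26 − (-0.74) = 0.48 V, with n = 6 electrons transferred.
At equilibrium E = 0, so the Nernst equation gives ln K = nFE°/RT = (6)(96500)(0.48)/((8.314)(298)) = 112.17.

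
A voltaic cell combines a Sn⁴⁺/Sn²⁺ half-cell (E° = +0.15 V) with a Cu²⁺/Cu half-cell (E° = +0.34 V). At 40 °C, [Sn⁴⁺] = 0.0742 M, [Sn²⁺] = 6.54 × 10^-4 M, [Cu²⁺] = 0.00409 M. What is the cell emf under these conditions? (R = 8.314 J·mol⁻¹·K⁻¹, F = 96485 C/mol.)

0.052 V

The Cu²⁺/Cu couple has the higher reduction potential and acts as the cathode, so E°_cell = +0.34 − (+0.15) = 0.19 V.
Balancing electrons gives n = 2; the reaction quotient is Q = [Sn⁴⁺]/([Sn²⁺]·[Cu²⁺]) = 2.77 × 10^4.
E = E° − (RT/nF) ln Q = 0.19 − (8.314×313)/(2×96485) × (10.231) = 0.190 − 0.138 = 0.052 V.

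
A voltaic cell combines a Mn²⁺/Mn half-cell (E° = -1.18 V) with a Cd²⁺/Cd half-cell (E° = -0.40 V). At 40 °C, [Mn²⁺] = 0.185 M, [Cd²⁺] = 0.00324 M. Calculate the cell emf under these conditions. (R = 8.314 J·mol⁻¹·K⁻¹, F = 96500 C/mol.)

0.725 V

The Cd²⁺/Cd couple has the higher reduction potential and acts as the cathode, so E°_cell = -0.40 − (-1.18) = 0.78 V.
Balancing electrons gives n = 2; the reaction quotient is Q = [Mn²⁺]/[Cd²⁺] = 57.1.
E = E° − (RT/nF) ln Q = 0.78 − (8.314×313)/(2×96500) × (4.045) = 0.780 − 0.055 = 0.725 V.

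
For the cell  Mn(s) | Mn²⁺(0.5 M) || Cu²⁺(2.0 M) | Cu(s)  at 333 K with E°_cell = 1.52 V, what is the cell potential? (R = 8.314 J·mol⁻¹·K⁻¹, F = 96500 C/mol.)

Balancing electrons gives n = 2; the reaction quotient is Q = [Mn²⁺]/[Cu²⁺] = 0.250.
E = E° − (RT/nF) ln Q = 1.52 − (8.314×333)/(2×96500) × (-1.386) = 1.520 + 0.020 = 1.540 V.

1.54 V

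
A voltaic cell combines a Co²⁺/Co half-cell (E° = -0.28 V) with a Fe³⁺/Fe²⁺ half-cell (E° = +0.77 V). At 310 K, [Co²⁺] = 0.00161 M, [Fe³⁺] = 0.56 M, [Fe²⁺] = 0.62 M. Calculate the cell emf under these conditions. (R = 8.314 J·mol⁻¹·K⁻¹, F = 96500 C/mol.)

1.13 V

The Fe³⁺/Fe²⁺ couple has the higher reduction potential and acts as the cathode, so E°_cell = +0.77 − (-0.28) = 1.05 V.
Balancing electrons gives n = 2; the reaction quotient is Q = [Co²⁺]·[Fe²⁺]^2/[Fe³⁺]^2 = 0.00197.
E = E° − (RT/nF) ln Q = 1.05 − (8.314×310)/(2×96500) × (-6.228) = 1.050 + 0.083 = 1.133 V.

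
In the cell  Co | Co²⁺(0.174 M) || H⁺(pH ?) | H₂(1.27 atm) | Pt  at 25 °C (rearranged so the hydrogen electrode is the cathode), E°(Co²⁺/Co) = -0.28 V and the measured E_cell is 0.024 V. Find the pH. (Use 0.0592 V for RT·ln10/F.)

E°_cell = 0.28 V and n = 2.
log Q = n(E° − E)/0.0592 = 2×(0.28 − 0.024)/0.0592 = 8.649.
With Q = [Co²⁺]·P(H₂) / [H⁺]^2, solving for [H⁺] gives log[H⁺] = -4.652, so pH = 4.65.

pH = 4.65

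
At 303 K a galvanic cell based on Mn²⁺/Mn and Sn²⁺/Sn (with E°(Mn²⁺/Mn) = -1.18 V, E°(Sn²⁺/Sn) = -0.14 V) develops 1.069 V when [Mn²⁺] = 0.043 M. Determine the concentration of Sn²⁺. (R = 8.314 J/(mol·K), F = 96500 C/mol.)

0.4 M

From the Nernst equation, ln Q = nF(E° − E)/RT = 2×96500×(1.04 − 1.069)/(8.314×303) = -2.222, so Q = 0.108.
With Q = [Mn²⁺]/[Sn²⁺] and the known concentrations, [Sn²⁺] in the denominator gives [Sn²⁺] = 0.4 M.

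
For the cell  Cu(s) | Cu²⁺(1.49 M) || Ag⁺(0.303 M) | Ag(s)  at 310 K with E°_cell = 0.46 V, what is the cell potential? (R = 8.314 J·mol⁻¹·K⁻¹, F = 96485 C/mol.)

Balancing electrons gives n = 2; the reaction quotient is Q = [Cu²⁺]/[Ag⁺]^2 = 16.2.
E = E° − (RT/nF) ln Q = 0.46 − (8.314×310)/(2×96485) × (2.787) = 0.460 − 0.037 = 0.423 V.

0.423 V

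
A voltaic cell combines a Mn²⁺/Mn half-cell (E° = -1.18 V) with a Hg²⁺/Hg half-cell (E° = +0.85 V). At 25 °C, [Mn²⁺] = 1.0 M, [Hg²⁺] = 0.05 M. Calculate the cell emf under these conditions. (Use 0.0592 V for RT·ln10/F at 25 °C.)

The Hg²⁺/Hg couple has the higher reduction potential and acts as the cathode, so E°_cell = +0.85 − (-1.18) = 2.03 V.
Balancing electrons gives n = 2; the reaction quotient is Q = [Mn²⁺]/[Hg²⁺] = 20.0.
At 25 °C, E = E° − (0.0592/n) log Q = 2.03 − (0.0592/2)(1.301) = 2.030 − 0.039 = 1.991 V.

1.99 V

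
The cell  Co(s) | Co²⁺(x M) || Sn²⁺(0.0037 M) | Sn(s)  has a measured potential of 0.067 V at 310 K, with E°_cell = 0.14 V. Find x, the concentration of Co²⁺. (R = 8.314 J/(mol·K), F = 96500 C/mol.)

From the Nernst equation, ln Q = nF(E° − E)/RT = 2×96500×(0.14 − 0.067)/(8.314×310) = 5.466, so Q = 237.
With Q = [Co²⁺]/[Sn²⁺] and the known concentrations, [Co²⁺] in the numerator gives [Co²⁺] = 0.88 M.

0.88 M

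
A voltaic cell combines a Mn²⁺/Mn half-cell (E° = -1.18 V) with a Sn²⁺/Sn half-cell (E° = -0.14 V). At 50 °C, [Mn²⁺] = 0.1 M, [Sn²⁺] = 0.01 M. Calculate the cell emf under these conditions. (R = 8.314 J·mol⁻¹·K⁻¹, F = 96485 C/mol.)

The Sn²⁺/Sn couple has the higher reduction potential and acts as the cathode, so E°_cell = -0.14 − (-1.18) = 1.04 V.
Balancing electrons gives n = 2; the reaction quotient is Q = [Mn²⁺]/[Sn²⁺] = 10.0.
E = E° − (RT/nF) ln Q = 1.04 − (8.314×323)/(2×96485) × (2.303) = 1.040 − 0.032 = 1.008 V.

1.01 V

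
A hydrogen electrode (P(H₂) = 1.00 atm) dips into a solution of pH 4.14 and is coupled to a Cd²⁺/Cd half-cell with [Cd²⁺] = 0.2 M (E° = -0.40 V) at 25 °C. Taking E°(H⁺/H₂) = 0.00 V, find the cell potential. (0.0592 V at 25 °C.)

0.18 V

The hydrogen couple is the cathode, so E°_cell = 0.40 V; n = 2.
[H⁺] = 10^(−4.14) = 7.2 × 10^-5 M, and Q = [Cd²⁺]·P(H₂) / [H⁺]^2 = 3.81 × 10^7.
E = E° − (0.0592/2) log Q = 0.40 − (0.0592/2)(7.581) = 0.176 V.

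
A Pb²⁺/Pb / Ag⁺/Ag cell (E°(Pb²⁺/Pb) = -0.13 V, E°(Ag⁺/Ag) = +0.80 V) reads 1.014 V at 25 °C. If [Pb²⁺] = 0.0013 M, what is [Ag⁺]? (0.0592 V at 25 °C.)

From the Nernst equation, log Q = n(E° − E)/0.0592 = 2(0.93 − 1.014)/0.0592 = -2.838, so Q = 0.00145.
With Q = [Pb²⁺]/[Ag⁺]^2 and the known concentrations, [Ag⁺]^2 in the denominator gives [Ag⁺] = 0.95 M.

0.95 M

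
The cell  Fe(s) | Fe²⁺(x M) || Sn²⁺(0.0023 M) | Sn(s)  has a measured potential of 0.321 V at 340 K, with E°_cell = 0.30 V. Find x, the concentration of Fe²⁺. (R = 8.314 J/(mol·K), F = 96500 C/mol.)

From the Nernst equation, ln Q = nF(E° − E)/RT = 2×96500×(0.30 − 0.321)/(8.314×340) = -1.434, so Q = 0.238.
With Q = [Fe²⁺]/[Sn²⁺] and the known concentrations, [Fe²⁺] in the numerator gives [Fe²⁺] = 5.5 × 10^-4 M.

5.5 × 10^-4 M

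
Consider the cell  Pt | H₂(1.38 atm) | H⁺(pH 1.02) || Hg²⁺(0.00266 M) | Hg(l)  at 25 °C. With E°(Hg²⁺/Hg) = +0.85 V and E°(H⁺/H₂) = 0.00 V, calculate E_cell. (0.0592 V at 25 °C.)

The Hg²⁺/Hg couple is the cathode, so E°_cell = 0.85 V; n = 2.
[H⁺] = 10^(−1.02) = 0.095 M, and Q = [H⁺]^2 / ([Hg²⁺]·P(H₂)) = 2.48.
E = E° − (0.0592/2) log Q = 0.85 − (0.0592/2)(0.395) = 0.838 V.

0.84 V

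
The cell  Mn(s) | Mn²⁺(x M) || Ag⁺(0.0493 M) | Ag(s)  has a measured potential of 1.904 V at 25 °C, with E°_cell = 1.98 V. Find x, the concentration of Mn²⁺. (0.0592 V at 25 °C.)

0.9 M

From the Nernst equation, log Q = n(E° − E)/0.0592 = 2(1.98 − 1.904)/0.0592 = 2.568, so Q = 369.
With Q = [Mn²⁺]/[Ag⁺]^2 and the known concentrations, [Mn²⁺] in the numerator gives [Mn²⁺] = 0.9 M.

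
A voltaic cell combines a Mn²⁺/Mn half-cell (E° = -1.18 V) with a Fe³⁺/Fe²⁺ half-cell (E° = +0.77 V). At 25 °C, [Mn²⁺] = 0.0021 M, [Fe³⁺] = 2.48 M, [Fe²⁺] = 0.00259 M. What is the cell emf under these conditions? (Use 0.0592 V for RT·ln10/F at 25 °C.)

2.21 V

The Fe³⁺/Fe²⁺ couple has the higher reduction potential and acts as the cathode, so E°_cell = +0.77 − (-1.18) = 1.95 V.
Balancing electrons gives n = 2; the reaction quotient is Q = [Mn²⁺]·[Fe²⁺]^2/[Fe³⁺]^2 = 2.29 × 10^-9.
At 25 °C, E = E° − (0.0592/n) log Q = 1.95 − (0.0592/2)(-8.640) = 1.950 + 0.256 = 2.206 V.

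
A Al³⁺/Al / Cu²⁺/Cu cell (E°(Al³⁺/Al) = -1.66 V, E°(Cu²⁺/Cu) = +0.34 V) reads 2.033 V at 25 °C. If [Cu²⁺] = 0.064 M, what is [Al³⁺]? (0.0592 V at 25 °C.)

3.4 × 10^-4 M

From the Nernst equation, log Q = n(E° − E)/0.0592 = 6(2.00 − 2.033)/0.0592 = -3.345, so Q = 4.52 × 10^-4.
With Q = [Al³⁺]^2/[Cu²⁺]^3 and the known concentrations, [Al³⁺]^2 in the numerator gives [Al³⁺] = 3.4 × 10^-4 M.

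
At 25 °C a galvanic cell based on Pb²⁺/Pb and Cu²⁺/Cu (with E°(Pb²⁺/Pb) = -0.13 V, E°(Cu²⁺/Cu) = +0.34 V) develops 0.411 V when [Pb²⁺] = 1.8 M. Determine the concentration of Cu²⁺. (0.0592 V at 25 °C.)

0.018 M

From the Nernst equation, log Q = n(E° − E)/0.0592 = 2(0.47 − 0.411)/0.0592 = 1.993, so Q = 98.5.
With Q = [Pb²⁺]/[Cu²⁺] and the known concentrations, [Cu²⁺] in the denominator gives [Cu²⁺] = 0.018 M.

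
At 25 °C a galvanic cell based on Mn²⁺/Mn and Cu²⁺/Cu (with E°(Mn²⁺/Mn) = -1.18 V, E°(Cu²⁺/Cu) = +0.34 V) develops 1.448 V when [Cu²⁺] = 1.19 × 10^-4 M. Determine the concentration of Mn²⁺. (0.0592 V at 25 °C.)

From the Nernst equation, log Q = n(E° − E)/0.0592 = 2(1.52 − 1.448)/0.0592 = 2.432, so Q = 271.
With Q = [Mn²⁺]/[Cu²⁺] and the known concentrations, [Mn²⁺] in the numerator gives [Mn²⁺] = 0.032 M.

0.032 M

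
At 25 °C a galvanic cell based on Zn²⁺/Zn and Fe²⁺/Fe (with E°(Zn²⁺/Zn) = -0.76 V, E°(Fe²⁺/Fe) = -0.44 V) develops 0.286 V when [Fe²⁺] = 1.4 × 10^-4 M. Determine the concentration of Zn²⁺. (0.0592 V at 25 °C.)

0.002 M

From the Nernst equation, log Q = n(E° − E)/0.0592 = 2(0.32 − 0.286)/0.0592 = 1.149, so Q = 14.1.
With Q = [Zn²⁺]/[Fe²⁺] and the known concentrations, [Zn²⁺] in the numerator gives [Zn²⁺] = 0.002 M.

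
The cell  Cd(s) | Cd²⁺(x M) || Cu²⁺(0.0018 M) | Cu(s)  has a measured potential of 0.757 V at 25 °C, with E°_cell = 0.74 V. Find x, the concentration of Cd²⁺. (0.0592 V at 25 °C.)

From the Nernst equation, log Q = n(E° − E)/0.0592 = 2(0.74 − 0.757)/0.0592 = -0.574, so Q = 0.266.
With Q = [Cd²⁺]/[Cu²⁺] and the known concentrations, [Cd²⁺] in the numerator gives [Cd²⁺] = 4.8 × 10^-4 M.

4.8 × 10^-4 M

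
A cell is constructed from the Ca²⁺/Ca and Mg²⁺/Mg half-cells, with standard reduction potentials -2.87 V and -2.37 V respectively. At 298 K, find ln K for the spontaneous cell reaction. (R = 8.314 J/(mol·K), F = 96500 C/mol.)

ln K = 38.9

E°_cell = -2.37 − (-2.87) = 0.50 V, with n = 2 electrons transferred.
At equilibrium E = 0, so the Nernst equation gives ln K = nFE°/RT = (2)(96500)(0.50)/((8.314)(298)) = 38.95.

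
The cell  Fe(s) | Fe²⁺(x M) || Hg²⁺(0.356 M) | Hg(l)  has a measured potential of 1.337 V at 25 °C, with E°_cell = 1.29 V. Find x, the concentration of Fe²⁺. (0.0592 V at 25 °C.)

From the Nernst equation, log Q = n(E° − E)/0.0592 = 2(1.29 − 1.337)/0.0592 = -1.588, so Q = 0.0258.
With Q = [Fe²⁺]/[Hg²⁺] and the known concentrations, [Fe²⁺] in the numerator gives [Fe²⁺] = 0.0092 M.

0.0092 M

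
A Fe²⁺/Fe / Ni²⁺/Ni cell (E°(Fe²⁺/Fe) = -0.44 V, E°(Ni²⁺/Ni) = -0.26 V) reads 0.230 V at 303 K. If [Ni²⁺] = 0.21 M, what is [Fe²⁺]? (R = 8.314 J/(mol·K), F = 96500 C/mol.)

0.0046 M

From the Nernst equation, ln Q = nF(E° − E)/RT = 2×96500×(0.18 − 0.230)/(8.314×303) = -3.831, so Q = 0.0217.
With Q = [Fe²⁺]/[Ni²⁺] and the known concentrations, [Fe²⁺] in the numerator gives [Fe²⁺] = 0.0046 M.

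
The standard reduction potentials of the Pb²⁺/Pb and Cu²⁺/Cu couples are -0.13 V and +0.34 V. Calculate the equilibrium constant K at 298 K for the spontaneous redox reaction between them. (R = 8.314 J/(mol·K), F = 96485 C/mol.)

E°_cell = +0.34 − (-0.13) = 0.47 V, with n = 2 electrons transferred.
At equilibrium E = 0, so the Nernst equation gives ln K = nFE°/RT = (2)(96485)(0.47)/((8.314)(298)) = 36.61.
K = e^36.61 = 7.9 × 10^15.

7.9 × 10^15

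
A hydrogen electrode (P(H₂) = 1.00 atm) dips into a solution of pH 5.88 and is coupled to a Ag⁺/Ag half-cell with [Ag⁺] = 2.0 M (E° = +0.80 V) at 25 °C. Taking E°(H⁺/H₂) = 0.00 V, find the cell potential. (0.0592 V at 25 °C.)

1.17 V

The Ag⁺/Ag couple is the cathode, so E°_cell = 0.80 V; n = 2.
[H⁺] = 10^(−5.88) = 1.3 × 10^-6 M, and Q = [H⁺]^2 / ([Ag⁺]^2·P(H₂)) = 4.34 × 10^-13.
E = E° − (0.0592/2) log Q = 0.80 − (0.0592/2)(-12.362) = 1.166 V.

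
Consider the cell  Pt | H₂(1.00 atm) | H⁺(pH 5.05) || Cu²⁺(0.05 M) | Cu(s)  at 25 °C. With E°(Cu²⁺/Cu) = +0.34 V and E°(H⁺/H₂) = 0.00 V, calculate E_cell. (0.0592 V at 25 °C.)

0.60 V

The Cu²⁺/Cu couple is the cathode, so E°_cell = 0.34 V; n = 2.
[H⁺] = 10^(−5.05) = 8.9 × 10^-6 M, and Q = [H⁺]^2 / ([Cu²⁺]·P(H₂)) = 1.59 × 10^-9.
E = E° − (0.0592/2) log Q = 0.34 − (0.0592/2)(-8.799) = 0.600 V.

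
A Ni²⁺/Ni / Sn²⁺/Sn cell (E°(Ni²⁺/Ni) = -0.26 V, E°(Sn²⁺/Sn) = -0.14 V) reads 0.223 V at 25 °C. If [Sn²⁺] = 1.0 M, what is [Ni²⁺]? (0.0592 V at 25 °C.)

From the Nernst equation, log Q = n(E° − E)/0.0592 = 2(0.12 − 0.223)/0.0592 = -3.480, so Q = 3.31 × 10^-4.
With Q = [Ni²⁺]/[Sn²⁺] and the known concentrations, [Ni²⁺] in the numerator gives [Ni²⁺] = 3.3 × 10^-4 M.

3.3 × 10^-4 M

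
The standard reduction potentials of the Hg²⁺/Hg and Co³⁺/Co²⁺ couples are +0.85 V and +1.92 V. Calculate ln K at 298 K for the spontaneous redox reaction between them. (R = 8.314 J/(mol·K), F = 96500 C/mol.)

E°_cell = +1.92 − (+0.85) = 1.07 V, with n = 2 electrons transferred.
At equilibrium E = 0, so the Nernst equation gives ln K = nFE°/RT = (2)(96500)(1.07)/((8.314)(298)) = 83.35.

ln K = 83.4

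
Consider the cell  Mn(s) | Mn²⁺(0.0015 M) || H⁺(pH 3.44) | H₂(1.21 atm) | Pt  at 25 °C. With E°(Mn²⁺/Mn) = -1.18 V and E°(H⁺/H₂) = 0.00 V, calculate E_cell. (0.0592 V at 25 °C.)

1.06 V

The hydrogen couple is the cathode, so E°_cell = 1.18 V; n = 2.
[H⁺] = 10^(−3.44) = 3.6 × 10^-4 M, and Q = [Mn²⁺]·P(H₂) / [H⁺]^2 = 1.38 × 10^4.
E = E° − (0.0592/2) log Q = 1.18 − (0.0592/2)(4.139) = 1.057 V.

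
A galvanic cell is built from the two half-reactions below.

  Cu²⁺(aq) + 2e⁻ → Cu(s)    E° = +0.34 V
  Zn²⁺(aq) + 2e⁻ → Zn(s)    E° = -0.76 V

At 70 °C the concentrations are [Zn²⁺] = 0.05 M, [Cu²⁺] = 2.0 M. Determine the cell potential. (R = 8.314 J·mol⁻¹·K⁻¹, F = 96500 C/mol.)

The Cu²⁺/Cu couple has the higher reduction potential and acts as the cathode, so E°_cell = +0.34 − (-0.76) = 1.10 V.
Balancing electrons gives n = 2; the reaction quotient is Q = [Zn²⁺]/[Cu²⁺] = 0.0250.
E = E° − (RT/nF) ln Q = 1.10 − (8.314×343)/(2×96500) × (-3.689) = 1.100 + 0.055 = 1.155 V.

1.15 V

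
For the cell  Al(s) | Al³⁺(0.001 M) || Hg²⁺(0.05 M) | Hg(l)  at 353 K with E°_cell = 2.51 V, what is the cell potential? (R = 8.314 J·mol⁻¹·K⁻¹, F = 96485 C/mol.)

Balancing electrons gives n = 6; the reaction quotient is Q = [Al³⁺]^2/[Hg²⁺]^3 = 0.00800.
E = E° − (RT/nF) ln Q = 2.51 − (8.314×353)/(6×96485) × (-4.828) = 2.510 + 0.024 = 2.534 V.

2.53 V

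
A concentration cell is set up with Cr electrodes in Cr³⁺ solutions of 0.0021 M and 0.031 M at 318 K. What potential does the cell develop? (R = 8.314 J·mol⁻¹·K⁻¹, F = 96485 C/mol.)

Both half-cells are Cr³⁺/Cr, so E°_cell = 0. The concentrated side is the cathode; the cell reaction moves Cr³⁺ from high to low concentration with n = 3.
Q = [Cr³⁺]_dilute/[Cr³⁺]_conc = 0.0021/0.031 = 0.0677.
E = 0 − (RT/nF) ln Q = −((8.314×318)/(3×96485))(-2.692) = 0.0246 V.

0.025 V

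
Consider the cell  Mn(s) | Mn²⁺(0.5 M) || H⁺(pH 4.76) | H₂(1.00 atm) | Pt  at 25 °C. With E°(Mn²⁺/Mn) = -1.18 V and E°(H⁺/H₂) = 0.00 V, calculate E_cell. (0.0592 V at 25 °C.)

0.91 V

The hydrogen couple is the cathode, so E°_cell = 1.18 V; n = 2.
[H⁺] = 10^(−4.76) = 1.7 × 10^-5 M, and Q = [Mn²⁺]·P(H₂) / [H⁺]^2 = 1.66 × 10^9.
E = E° − (0.0592/2) log Q = 1.18 − (0.0592/2)(9.219) = 0.907 V.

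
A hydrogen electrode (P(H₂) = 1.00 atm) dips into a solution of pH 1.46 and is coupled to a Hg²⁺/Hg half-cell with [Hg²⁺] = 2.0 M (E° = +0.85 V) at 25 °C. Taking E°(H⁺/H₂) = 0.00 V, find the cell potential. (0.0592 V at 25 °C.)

The Hg²⁺/Hg couple is the cathode, so E°_cell = 0.85 V; n = 2.
[H⁺] = 10^(−1.46) = 0.035 M, and Q = [H⁺]^2 / ([Hg²⁺]·P(H₂)) = 6.01 × 10^-4.
E = E° − (0.0592/2) log Q = 0.85 − (0.0592/2)(-3.221) = 0.945 V.

0.95 V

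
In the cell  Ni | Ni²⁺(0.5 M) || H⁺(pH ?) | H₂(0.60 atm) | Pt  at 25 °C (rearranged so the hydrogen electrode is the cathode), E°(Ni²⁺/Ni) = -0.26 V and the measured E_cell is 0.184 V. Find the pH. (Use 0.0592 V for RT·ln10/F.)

E°_cell = 0.26 V and n = 2.
log Q = n(E° − E)/0.0592 = 2×(0.26 − 0.184)/0.0592 = 2.568.
With Q = [Ni²⁺]·P(H₂) / [H⁺]^2, solving for [H⁺] gives log[H⁺] = -1.545, so pH = 1.55.

pH = 1.55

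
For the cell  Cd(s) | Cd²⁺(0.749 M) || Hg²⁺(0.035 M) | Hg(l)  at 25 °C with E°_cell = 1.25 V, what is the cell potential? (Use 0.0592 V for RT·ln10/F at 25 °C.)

1.21 V

Balancing electrons gives n = 2; the reaction quotient is Q = [Cd²⁺]/[Hg²⁺] = 21.4.
At 25 °C, E = E° − (0.0592/n) log Q = 1.25 − (0.0592/2)(1.330) = 1.250 − 0.039 = 1.211 V.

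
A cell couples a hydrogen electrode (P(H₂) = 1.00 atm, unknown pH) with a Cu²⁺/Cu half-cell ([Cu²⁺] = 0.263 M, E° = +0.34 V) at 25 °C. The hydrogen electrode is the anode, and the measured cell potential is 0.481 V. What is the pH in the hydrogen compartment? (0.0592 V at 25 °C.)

E°_cell = 0.34 V and n = 2.
log Q = n(E° − E)/0.0592 = 2×(0.34 − 0.481)/0.0592 = -4.764.
With Q = [H⁺]^2 / ([Cu²⁺]·P(H₂)), solving for [H⁺] gives log[H⁺] = -2.672, so pH = 2.67.

pH = 2.67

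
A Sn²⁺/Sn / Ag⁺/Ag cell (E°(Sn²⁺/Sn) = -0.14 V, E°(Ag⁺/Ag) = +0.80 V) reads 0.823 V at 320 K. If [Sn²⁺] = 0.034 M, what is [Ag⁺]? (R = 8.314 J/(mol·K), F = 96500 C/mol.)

From the Nernst equation, ln Q = nF(E° − E)/RT = 2×96500×(0.94 − 0.823)/(8.314×320) = 8.488, so Q = 4850.
With Q = [Sn²⁺]/[Ag⁺]^2 and the known concentrations, [Ag⁺]^2 in the denominator gives [Ag⁺] = 0.0026 M.

0.0026 M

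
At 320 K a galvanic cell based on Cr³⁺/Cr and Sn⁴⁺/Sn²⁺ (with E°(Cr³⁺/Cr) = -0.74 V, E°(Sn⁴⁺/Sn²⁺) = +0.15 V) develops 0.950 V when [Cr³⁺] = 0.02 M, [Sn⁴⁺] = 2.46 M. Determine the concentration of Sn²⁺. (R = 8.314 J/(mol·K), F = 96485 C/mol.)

0.43 M

From the Nernst equation, ln Q = nF(E° − E)/RT = 6×96485×(0.89 − 0.950)/(8.314×320) = -13.056, so Q = 2.14 × 10^-6.
With Q = [Cr³⁺]^2·[Sn²⁺]^3/[Sn⁴⁺]^3 and the known concentrations, [Sn²⁺]^3 in the numerator gives [Sn²⁺] = 0.43 M.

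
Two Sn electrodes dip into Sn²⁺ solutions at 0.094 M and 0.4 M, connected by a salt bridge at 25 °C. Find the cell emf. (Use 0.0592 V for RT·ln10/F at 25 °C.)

Both half-cells are Sn²⁺/Sn, so E°_cell = 0. The concentrated side is the cathode; the cell reaction moves Sn²⁺ from high to low concentration with n = 2.
Q = [Sn²⁺]_dilute/[Sn²⁺]_conc = 0.094/0.4 = 0.235.
E = 0 − (0.0592/2) log Q = −(0.0592/2)(-0.629) = 0.0186 V.

0.019 V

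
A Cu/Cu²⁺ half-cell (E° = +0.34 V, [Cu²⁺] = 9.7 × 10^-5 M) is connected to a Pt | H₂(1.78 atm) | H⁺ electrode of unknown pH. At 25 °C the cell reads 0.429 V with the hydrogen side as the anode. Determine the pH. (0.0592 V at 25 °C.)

pH = 3.38

E°_cell = 0.34 V and n = 2.
log Q = n(E° − E)/0.0592 = 2×(0.34 − 0.429)/0.0592 = -3.007.
With Q = [H⁺]^2 / ([Cu²⁺]·P(H₂)), solving for [H⁺] gives log[H⁺] = -3.385, so pH = 3.38.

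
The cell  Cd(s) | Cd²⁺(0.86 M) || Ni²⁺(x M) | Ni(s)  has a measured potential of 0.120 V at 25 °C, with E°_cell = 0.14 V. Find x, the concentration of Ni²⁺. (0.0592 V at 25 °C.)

From the Nernst equation, log Q = n(E° − E)/0.0592 = 2(0.14 − 0.120)/0.0592 = 0.676, so Q = 4.74.
With Q = [Cd²⁺]/[Ni²⁺] and the known concentrations, [Ni²⁺] in the denominator gives [Ni²⁺] = 0.18 M.

0.18 M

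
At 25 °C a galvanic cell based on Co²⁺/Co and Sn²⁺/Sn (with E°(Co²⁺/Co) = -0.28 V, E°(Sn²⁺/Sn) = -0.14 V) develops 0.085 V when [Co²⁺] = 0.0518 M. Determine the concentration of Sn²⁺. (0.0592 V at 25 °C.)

7.2 × 10^-4 M

From the Nernst equation, log Q = n(E° − E)/0.0592 = 2(0.14 − 0.085)/0.0592 = 1.858, so Q = 72.1.
With Q = [Co²⁺]/[Sn²⁺] and the known concentrations, [Sn²⁺] in the denominator gives [Sn²⁺] = 7.2 × 10^-4 M.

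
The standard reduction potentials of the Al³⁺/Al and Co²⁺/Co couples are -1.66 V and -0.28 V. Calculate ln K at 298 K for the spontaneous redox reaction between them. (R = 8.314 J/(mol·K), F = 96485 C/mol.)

E°_cell = -0.28 − (-1.66) = 1.38 V, with n = 6 electrons transferred.
At equilibrium E = 0, so the Nernst equation gives ln K = nFE°/RT = (6)(96485)(1.38)/((8.314)(298)) = 322.45.

ln K = 322.5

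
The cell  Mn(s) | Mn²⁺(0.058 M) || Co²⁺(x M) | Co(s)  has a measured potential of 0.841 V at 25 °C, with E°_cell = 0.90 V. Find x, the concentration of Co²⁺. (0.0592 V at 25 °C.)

From the Nernst equation, log Q = n(E° − E)/0.0592 = 2(0.90 − 0.841)/0.0592 = 1.993, so Q = 98.5.
With Q = [Mn²⁺]/[Co²⁺] and the known concentrations, [Co²⁺] in the denominator gives [Co²⁺] = 5.9 × 10^-4 M.

5.9 × 10^-4 M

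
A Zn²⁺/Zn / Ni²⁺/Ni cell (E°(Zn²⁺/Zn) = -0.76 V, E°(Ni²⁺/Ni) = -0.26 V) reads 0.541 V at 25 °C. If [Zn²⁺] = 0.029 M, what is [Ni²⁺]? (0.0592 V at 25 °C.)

0.7 M

From the Nernst equation, log Q = n(E° − E)/0.0592 = 2(0.50 − 0.541)/0.0592 = -1.385, so Q = 0.0412.
With Q = [Zn²⁺]/[Ni²⁺] and the known concentrations, [Ni²⁺] in the denominator gives [Ni²⁺] = 0.7 M.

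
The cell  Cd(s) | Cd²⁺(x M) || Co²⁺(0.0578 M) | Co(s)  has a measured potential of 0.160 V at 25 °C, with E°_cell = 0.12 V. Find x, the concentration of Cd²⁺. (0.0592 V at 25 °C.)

From the Nernst equation, log Q = n(E° − E)/0.0592 = 2(0.12 − 0.160)/0.0592 = -1.351, so Q = 0.0445.
With Q = [Cd²⁺]/[Co²⁺] and the known concentrations, [Cd²⁺] in the numerator gives [Cd²⁺] = 0.0026 M.

0.0026 M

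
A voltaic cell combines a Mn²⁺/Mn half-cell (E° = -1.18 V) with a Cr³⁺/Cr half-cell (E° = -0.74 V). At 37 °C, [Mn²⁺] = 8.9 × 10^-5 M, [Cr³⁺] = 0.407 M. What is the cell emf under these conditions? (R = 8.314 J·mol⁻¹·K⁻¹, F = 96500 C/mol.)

The Cr³⁺/Cr couple has the higher reduction potential and acts as the cathode, so E°_cell = -0.74 − (-1.18) = 0.44 V.
Balancing electrons gives n = 6; the reaction quotient is Q = [Mn²⁺]^3/[Cr³⁺]^2 = 4.26 × 10^-12.
E = E° − (RT/nF) ln Q = 0.44 − (8.314×310)/(6×96500) × (-26.183) = 0.440 + 0.117 = 0.557 V.

0.557 V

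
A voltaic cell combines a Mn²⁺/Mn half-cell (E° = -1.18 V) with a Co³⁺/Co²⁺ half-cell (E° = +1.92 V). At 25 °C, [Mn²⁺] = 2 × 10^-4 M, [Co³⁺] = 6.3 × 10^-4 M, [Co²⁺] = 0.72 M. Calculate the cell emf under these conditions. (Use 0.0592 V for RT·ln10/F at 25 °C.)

The Co³⁺/Co²⁺ couple has the higher reduction potential and acts as the cathode, so E°_cell = +1.92 − (-1.18) = 3.10 V.
Balancing electrons gives n = 2; the reaction quotient is Q = [Mn²⁺]·[Co²⁺]^2/[Co³⁺]^2 = 261.
At 25 °C, E = E° − (0.0592/n) log Q = 3.10 − (0.0592/2)(2.417) = 3.100 − 0.072 = 3.028 V.

3.03 V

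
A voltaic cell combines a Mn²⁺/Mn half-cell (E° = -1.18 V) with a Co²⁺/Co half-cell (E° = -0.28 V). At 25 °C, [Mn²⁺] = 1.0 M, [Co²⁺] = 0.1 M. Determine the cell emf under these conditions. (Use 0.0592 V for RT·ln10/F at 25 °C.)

The Co²⁺/Co couple has the higher reduction potential and acts as the cathode, so E°_cell = -0.28 − (-1.18) = 0.90 V.
Balancing electrons gives n = 2; the reaction quotient is Q = [Mn²⁺]/[Co²⁺] = 10.0.
At 25 °C, E = E° − (0.0592/n) log Q = 0.90 − (0.0592/2)(1.000) = 0.900 − 0.030 = 0.870 V.

0.870 V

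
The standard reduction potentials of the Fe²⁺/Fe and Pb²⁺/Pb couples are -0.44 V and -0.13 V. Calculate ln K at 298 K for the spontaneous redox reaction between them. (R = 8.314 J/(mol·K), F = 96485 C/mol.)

E°_cell = -0.13 − (-0.44) = 0.31 V, with n = 2 electrons transferred.
At equilibrium E = 0, so the Nernst equation gives ln K = nFE°/RT = (2)(96485)(0.31)/((8.314)(298)) = 24.14.

ln K = 24.1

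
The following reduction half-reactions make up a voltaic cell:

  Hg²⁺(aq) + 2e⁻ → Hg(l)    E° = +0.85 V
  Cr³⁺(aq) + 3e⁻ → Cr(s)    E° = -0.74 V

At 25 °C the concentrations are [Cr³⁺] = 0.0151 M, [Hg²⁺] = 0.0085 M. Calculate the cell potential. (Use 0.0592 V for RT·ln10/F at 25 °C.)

The Hg²⁺/Hg couple has the higher reduction potential and acts as the cathode, so E°_cell = +0.85 − (-0.74) = 1.59 V.
Balancing electrons gives n = 6; the reaction quotient is Q = [Cr³⁺]^2/[Hg²⁺]^3 = 371.
At 25 °C, E = E° − (0.0592/n) log Q = 1.59 − (0.0592/6)(2.570) = 1.590 − 0.025 = 1.565 V.

1.56 V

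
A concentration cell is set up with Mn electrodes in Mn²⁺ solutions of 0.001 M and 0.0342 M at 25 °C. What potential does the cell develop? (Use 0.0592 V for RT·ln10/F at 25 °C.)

Both half-cells are Mn²⁺/Mn, so E°_cell = 0. The concentrated side is the cathode; the cell reaction moves Mn²⁺ from high to low concentration with n = 2.
Q = [Mn²⁺]_dilute/[Mn²⁺]_conc = 0.001/0.0342 = 0.0292.
E = 0 − (0.0592/2) log Q = −(0.0592/2)(-1.534) = 0.0454 V.

0.045 V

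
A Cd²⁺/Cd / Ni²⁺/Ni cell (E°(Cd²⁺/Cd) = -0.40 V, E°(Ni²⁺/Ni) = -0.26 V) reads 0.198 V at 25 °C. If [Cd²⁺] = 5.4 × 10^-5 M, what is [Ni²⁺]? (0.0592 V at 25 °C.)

0.0049 M

From the Nernst equation, log Q = n(E° − E)/0.0592 = 2(0.14 − 0.198)/0.0592 = -1.959, so Q = 0.0110.
With Q = [Cd²⁺]/[Ni²⁺] and the known concentrations, [Ni²⁺] in the denominator gives [Ni²⁺] = 0.0049 M.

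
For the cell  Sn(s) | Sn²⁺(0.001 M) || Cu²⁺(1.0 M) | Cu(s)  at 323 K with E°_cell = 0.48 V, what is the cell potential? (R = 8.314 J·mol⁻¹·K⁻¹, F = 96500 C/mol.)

Balancing electrons gives n = 2; the reaction quotient is Q = [Sn²⁺]/[Cu²⁺] = 0.00100.
E = E° − (RT/nF) ln Q = 0.48 − (8.314×323)/(2×96500) × (-6.908) = 0.480 + 0.096 = 0.576 V.

0.576 V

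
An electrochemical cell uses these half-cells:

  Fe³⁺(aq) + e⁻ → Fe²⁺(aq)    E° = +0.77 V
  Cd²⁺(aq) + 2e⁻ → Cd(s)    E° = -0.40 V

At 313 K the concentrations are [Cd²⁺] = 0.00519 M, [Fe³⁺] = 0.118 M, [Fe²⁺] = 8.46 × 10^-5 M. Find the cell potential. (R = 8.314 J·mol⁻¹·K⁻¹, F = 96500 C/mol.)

1.44 V

The Fe³⁺/Fe²⁺ couple has the higher reduction potential and acts as the cathode, so E°_cell = +0.77 − (-0.40) = 1.17 V.
Balancing electrons gives n = 2; the reaction quotient is Q = [Cd²⁺]·[Fe²⁺]^2/[Fe³⁺]^2 = 2.67 × 10^-9.
E = E° − (RT/nF) ln Q = 1.17 − (8.314×313)/(2×96500) × (-19.742) = 1.170 + 0.266 = 1.436 V.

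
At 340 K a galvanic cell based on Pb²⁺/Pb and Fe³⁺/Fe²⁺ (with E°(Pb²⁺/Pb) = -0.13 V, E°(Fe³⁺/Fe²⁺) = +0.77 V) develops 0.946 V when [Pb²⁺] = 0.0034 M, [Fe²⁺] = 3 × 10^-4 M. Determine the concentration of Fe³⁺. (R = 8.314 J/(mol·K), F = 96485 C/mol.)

From the Nernst equation, ln Q = nF(E° − E)/RT = 2×96485×(0.90 − 0.946)/(8.314×340) = -3.140, so Q = 0.0433.
With Q = [Pb²⁺]·[Fe²⁺]^2/[Fe³⁺]^2 and the known concentrations, [Fe³⁺]^2 in the denominator gives [Fe³⁺] = 8.4 × 10^-5 M.

8.4 × 10^-5 M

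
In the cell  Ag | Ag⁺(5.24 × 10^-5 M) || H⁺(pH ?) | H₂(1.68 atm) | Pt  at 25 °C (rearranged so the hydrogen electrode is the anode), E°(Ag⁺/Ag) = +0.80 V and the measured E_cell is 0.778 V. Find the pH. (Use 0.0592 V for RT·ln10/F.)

E°_cell = 0.80 V and n = 2.
log Q = n(E° − E)/0.0592 = 2×(0.80 − 0.778)/0.0592 = 0.743.
With Q = [H⁺]^2 / ([Ag⁺]^2·P(H₂)), solving for [H⁺] gives log[H⁺] = -3.796, so pH = 3.80.

pH = 3.80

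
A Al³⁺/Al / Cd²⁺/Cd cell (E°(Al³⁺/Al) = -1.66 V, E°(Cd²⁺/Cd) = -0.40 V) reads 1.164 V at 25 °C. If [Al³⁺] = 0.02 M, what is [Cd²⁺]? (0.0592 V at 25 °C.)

From the Nernst equation, log Q = n(E° − E)/0.0592 = 6(1.26 − 1.164)/0.0592 = 9.730, so Q = 5.37 × 10^9.
With Q = [Al³⁺]^2/[Cd²⁺]^3 and the known concentrations, [Cd²⁺]^3 in the denominator gives [Cd²⁺] = 4.2 × 10^-5 M.

4.2 × 10^-5 M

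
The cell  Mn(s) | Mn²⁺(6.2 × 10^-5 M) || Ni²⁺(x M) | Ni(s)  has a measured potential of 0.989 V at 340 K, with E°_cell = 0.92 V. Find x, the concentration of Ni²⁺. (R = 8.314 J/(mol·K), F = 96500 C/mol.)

From the Nernst equation, ln Q = nF(E° − E)/RT = 2×96500×(0.92 − 0.989)/(8.314×340) = -4.711, so Q = 0.00900.
With Q = [Mn²⁺]/[Ni²⁺] and the known concentrations, [Ni²⁺] in the denominator gives [Ni²⁺] = 0.0069 M.

0.0069 M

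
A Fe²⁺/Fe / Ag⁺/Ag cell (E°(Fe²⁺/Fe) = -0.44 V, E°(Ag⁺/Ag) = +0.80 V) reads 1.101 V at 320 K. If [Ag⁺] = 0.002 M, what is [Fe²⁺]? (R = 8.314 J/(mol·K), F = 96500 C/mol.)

From the Nernst equation, ln Q = nF(E° − E)/RT = 2×96500×(1.24 − 1.101)/(8.314×320) = 10.084, so Q = 2.39 × 10^4.
With Q = [Fe²⁺]/[Ag⁺]^2 and the known concentrations, [Fe²⁺] in the numerator gives [Fe²⁺] = 0.096 M.

0.096 M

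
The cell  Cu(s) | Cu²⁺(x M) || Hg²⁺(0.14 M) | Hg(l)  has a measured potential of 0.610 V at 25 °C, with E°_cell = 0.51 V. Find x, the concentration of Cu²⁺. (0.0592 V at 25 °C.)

5.9 × 10^-5 M

From the Nernst equation, log Q = n(E° − E)/0.0592 = 2(0.51 − 0.610)/0.0592 = -3.378, so Q = 4.18 × 10^-4.
With Q = [Cu²⁺]/[Hg²⁺] and the known concentrations, [Cu²⁺] in the numerator gives [Cu²⁺] = 5.9 × 10^-5 M.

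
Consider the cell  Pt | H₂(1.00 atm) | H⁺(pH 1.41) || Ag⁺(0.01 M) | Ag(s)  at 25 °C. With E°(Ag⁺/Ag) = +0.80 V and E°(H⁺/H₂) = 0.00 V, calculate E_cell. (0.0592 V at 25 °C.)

0.77 V

The Ag⁺/Ag couple is the cathode, so E°_cell = 0.80 V; n = 2.
[H⁺] = 10^(−1.41) = 0.039 M, and Q = [H⁺]^2 / ([Ag⁺]^2·P(H₂)) = 15.1.
E = E° − (0.0592/2) log Q = 0.80 − (0.0592/2)(1.180) = 0.765 V.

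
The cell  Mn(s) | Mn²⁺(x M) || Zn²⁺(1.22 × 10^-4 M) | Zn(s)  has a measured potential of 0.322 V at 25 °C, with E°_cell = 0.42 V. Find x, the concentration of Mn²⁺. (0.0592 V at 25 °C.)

From the Nernst equation, log Q = n(E° − E)/0.0592 = 2(0.42 − 0.322)/0.0592 = 3.311, so Q = 2050.
With Q = [Mn²⁺]/[Zn²⁺] and the known concentrations, [Mn²⁺] in the numerator gives [Mn²⁺] = 0.25 M.

0.25 M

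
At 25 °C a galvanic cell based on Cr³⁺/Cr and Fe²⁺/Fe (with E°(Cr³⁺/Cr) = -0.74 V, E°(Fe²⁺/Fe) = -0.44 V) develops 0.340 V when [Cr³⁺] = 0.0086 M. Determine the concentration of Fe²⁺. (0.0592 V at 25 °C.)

0.94 M

From the Nernst equation, log Q = n(E° − E)/0.0592 = 6(0.30 − 0.340)/0.0592 = -4.054, so Q = 8.83 × 10^-5.
With Q = [Cr³⁺]^2/[Fe²⁺]^3 and the known concentrations, [Fe²⁺]^3 in the denominator gives [Fe²⁺] = 0.94 M.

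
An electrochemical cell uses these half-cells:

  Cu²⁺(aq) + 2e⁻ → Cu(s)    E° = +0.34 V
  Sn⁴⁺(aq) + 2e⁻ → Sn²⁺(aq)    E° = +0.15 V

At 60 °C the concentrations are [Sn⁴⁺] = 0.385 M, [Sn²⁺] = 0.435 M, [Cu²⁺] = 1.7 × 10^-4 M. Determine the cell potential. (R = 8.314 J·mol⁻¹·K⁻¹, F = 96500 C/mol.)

0.067 V

The Cu²⁺/Cu couple has the higher reduction potential and acts as the cathode, so E°_cell = +0.34 − (+0.15) = 0.19 V.
Balancing electrons gives n = 2; the reaction quotient is Q = [Sn⁴⁺]/([Sn²⁺]·[Cu²⁺]) = 5210.
E = E° − (RT/nF) ln Q = 0.19 − (8.314×333)/(2×96500) × (8.558) = 0.190 − 0.123 = 0.067 V.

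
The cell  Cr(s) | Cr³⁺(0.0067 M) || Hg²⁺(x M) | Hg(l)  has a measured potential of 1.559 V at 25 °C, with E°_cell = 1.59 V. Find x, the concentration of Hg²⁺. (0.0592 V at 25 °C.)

From the Nernst equation, log Q = n(E° − E)/0.0592 = 6(1.59 − 1.559)/0.0592 = 3.142, so Q = 1390.
With Q = [Cr³⁺]^2/[Hg²⁺]^3 and the known concentrations, [Hg²⁺]^3 in the denominator gives [Hg²⁺] = 0.0032 M.

0.0032 M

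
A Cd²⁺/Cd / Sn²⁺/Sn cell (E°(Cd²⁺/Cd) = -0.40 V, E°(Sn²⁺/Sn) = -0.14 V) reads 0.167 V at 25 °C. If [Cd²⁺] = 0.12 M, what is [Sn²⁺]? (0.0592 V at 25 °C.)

8.7 × 10^-5 M

From the Nernst equation, log Q = n(E° − E)/0.0592 = 2(0.26 − 0.167)/0.0592 = 3.142, so Q = 1390.
With Q = [Cd²⁺]/[Sn²⁺] and the known concentrations, [Sn²⁺] in the denominator gives [Sn²⁺] = 8.7 × 10^-5 M.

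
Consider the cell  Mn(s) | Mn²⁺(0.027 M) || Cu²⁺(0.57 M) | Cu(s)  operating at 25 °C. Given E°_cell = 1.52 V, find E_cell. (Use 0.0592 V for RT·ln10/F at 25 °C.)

1.56 V

Balancing electrons gives n = 2; the reaction quotient is Q = [Mn²⁺]/[Cu²⁺] = 0.0474.
At 25 °C, E = E° − (0.0592/n) log Q = 1.52 − (0.0592/2)(-1.325) = 1.520 + 0.039 = 1.559 V.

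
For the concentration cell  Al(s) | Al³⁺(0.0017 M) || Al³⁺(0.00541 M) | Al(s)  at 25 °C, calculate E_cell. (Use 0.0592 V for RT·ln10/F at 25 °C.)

Both half-cells are Al³⁺/Al, so E°_cell = 0. The concentrated side is the cathode; the cell reaction moves Al³⁺ from high to low concentration with n = 3.
Q = [Al³⁺]_dilute/[Al³⁺]_conc = 0.0017/0.00541 = 0.314.
E = 0 − (0.0592/3) log Q = −(0.0592/3)(-0.503) = 0.0099 V.

0.010 V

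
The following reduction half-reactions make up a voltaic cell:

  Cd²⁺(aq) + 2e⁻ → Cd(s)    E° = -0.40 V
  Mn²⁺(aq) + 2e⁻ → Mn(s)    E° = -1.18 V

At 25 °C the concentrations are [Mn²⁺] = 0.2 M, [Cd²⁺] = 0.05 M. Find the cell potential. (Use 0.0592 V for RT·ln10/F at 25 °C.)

0.762 V

The Cd²⁺/Cd couple has the higher reduction potential and acts as the cathode, so E°_cell = -0.40 − (-1.18) = 0.78 V.
Balancing electrons gives n = 2; the reaction quotient is Q = [Mn²⁺]/[Cd²⁺] = 4.00.
At 25 °C, E = E° − (0.0592/n) log Q = 0.78 − (0.0592/2)(0.602) = 0.780 − 0.018 = 0.762 V.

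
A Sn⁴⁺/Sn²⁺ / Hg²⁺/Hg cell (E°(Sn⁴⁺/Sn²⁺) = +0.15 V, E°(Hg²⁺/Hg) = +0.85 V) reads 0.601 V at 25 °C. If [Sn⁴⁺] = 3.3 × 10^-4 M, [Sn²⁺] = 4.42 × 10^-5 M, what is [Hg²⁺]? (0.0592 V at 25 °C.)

0.0034 M

From the Nernst equation, log Q = n(E° − E)/0.0592 = 2(0.70 − 0.601)/0.0592 = 3.345, so Q = 2210.
With Q = [Sn⁴⁺]/([Sn²⁺]·[Hg²⁺]) and the known concentrations, [Hg²⁺] in the denominator gives [Hg²⁺] = 0.0034 M.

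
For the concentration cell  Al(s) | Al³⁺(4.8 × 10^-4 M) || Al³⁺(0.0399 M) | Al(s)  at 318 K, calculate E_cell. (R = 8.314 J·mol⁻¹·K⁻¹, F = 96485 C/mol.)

Both half-cells are Al³⁺/Al, so E°_cell = 0. The concentrated side is the cathode; the cell reaction moves Al³⁺ from high to low concentration with n = 3.
Q = [Al³⁺]_dilute/[Al³⁺]_conc = 4.8 × 10^-4/0.0399 = 0.0120.
E = 0 − (RT/nF) ln Q = −((8.314×318)/(3×96485))(-4.420) = 0.0404 V.

0.040 V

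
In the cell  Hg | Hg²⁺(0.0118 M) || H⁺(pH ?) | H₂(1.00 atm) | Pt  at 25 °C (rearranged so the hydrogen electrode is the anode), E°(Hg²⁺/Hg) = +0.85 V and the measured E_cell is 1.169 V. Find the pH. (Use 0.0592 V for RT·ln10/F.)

pH = 6.35

E°_cell = 0.85 V and n = 2.
log Q = n(E° − E)/0.0592 = 2×(0.85 − 1.169)/0.0592 = -10.777.
With Q = [H⁺]^2 / ([Hg²⁺]·P(H₂)), solving for [H⁺] gives log[H⁺] = -6.353, so pH = 6.35.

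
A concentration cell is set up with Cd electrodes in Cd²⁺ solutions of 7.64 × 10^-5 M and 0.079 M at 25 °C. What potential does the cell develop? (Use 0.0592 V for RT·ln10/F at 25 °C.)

Both half-cells are Cd²⁺/Cd, so E°_cell = 0. The concentrated side is the cathode; the cell reaction moves Cd²⁺ from high to low concentration with n = 2.
Q = [Cd²⁺]_dilute/[Cd²⁺]_conc = 7.64 × 10^-5/0.079 = 9.67 × 10^-4.
E = 0 − (0.0592/2) log Q = −(0.0592/2)(-3.015) = 0.0892 V.

0.089 V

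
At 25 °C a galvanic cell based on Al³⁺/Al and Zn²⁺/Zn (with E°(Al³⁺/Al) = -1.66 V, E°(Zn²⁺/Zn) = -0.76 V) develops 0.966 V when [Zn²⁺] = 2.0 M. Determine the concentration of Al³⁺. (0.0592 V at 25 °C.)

From the Nernst equation, log Q = n(E° − E)/0.0592 = 6(0.90 − 0.966)/0.0592 = -6.689, so Q = 2.05 × 10^-7.
With Q = [Al³⁺]^2/[Zn²⁺]^3 and the known concentrations, [Al³⁺]^2 in the numerator gives [Al³⁺] = 0.0013 M.

0.0013 M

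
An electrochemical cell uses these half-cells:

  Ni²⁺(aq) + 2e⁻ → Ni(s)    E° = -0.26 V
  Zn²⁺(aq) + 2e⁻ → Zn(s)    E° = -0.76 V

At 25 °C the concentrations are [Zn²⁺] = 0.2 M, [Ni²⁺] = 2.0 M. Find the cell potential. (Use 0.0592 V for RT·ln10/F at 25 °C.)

0.530 V

The Ni²⁺/Ni couple has the higher reduction potential and acts as the cathode, so E°_cell = -0.26 − (-0.76) = 0.50 V.
Balancing electrons gives n = 2; the reaction quotient is Q = [Zn²⁺]/[Ni²⁺] = 0.100.
At 25 °C, E = E° − (0.0592/n) log Q = 0.50 − (0.0592/2)(-1.000) = 0.500 + 0.030 = 0.530 V.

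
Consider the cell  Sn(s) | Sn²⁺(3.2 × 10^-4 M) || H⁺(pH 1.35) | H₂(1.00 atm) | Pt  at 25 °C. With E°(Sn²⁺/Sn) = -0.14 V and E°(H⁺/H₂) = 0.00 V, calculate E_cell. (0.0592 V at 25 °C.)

0.16 V

The hydrogen couple is the cathode, so E°_cell = 0.14 V; n = 2.
[H⁺] = 10^(−1.35) = 0.045 M, and Q = [Sn²⁺]·P(H₂) / [H⁺]^2 = 0.160.
E = E° − (0.0592/2) log Q = 0.14 − (0.0592/2)(-0.795) = 0.164 V.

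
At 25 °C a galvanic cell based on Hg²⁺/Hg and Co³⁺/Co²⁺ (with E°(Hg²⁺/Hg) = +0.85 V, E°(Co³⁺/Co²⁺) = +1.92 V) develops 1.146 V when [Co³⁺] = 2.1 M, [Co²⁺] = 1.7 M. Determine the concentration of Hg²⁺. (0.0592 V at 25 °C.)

0.0041 M

From the Nernst equation, log Q = n(E° − E)/0.0592 = 2(1.07 − 1.146)/0.0592 = -2.568, so Q = 0.00271.
With Q = [Hg²⁺]·[Co²⁺]^2/[Co³⁺]^2 and the known concentrations, [Hg²⁺] in the numerator gives [Hg²⁺] = 0.0041 M.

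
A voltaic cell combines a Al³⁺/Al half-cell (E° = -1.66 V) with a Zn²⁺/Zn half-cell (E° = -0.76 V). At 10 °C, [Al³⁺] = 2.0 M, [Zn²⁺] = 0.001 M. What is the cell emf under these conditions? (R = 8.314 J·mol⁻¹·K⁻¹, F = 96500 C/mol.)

0.810 V

The Zn²⁺/Zn couple has the higher reduction potential and acts as the cathode, so E°_cell = -0.76 − (-1.66) = 0.90 V.
Balancing electrons gives n = 6; the reaction quotient is Q = [Al³⁺]^2/[Zn²⁺]^3 = 4 × 10^9.
E = E° − (RT/nF) ln Q = 0.90 − (8.314×283)/(6×96500) × (22.110) = 0.900 − 0.090 = 0.810 V.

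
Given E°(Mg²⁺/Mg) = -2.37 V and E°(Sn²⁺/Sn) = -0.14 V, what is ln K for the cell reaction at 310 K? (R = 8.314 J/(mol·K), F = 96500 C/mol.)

ln K = 167.0

E°_cell = -0.14 − (-2.37) = 2.23 V, with n = 2 electrons transferred.
At equilibrium E = 0, so the Nernst equation gives ln K = nFE°/RT = (2)(96500)(2.23)/((8.314)(310)) = 166.99.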